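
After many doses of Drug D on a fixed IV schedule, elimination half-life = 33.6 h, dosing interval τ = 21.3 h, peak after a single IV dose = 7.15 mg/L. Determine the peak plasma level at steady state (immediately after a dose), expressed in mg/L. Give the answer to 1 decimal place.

20.1 mg/L

k = ln2 / t½ = 0.693147 / 33.6 = 0.02063 h⁻¹
e^(−kτ) = e^(−0.02063 × 21.3) = 0.6444
Accumulation ratio R = 1 / (1 − e^(−kτ)) = 1 / (1 − 0.6444) = 2.812
Steady-state peak = C₀ × R = 7.15 × 2.812 = 20.11 mg/L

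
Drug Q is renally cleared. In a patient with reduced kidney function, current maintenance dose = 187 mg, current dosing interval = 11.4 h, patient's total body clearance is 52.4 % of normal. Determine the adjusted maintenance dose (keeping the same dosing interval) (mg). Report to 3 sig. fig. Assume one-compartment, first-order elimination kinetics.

To keep the same average steady-state level, dosing rate must scale with clearance.
CL ratio = 52.4 / 100 = 0.5240
New dose (same interval) = 187 × 0.5240 = 97.99 mg

98.0 mg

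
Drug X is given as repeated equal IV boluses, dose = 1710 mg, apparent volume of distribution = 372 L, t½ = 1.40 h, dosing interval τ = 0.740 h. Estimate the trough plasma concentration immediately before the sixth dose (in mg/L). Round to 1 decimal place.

8.7 mg/L

C₀ per dose = Dose / Vd = 1710 / 372 = 4.597 mg/L
k = ln2 / t½ = 0.693147 / 1.40 = 0.4951 h⁻¹
Fraction remaining after one interval: r = e^(−kτ) = e^(−0.4951 × 0.740) = 0.6932
Before dose 6, 5 doses have been given (aged 1τ, 2τ, 3τ, 4τ, 5τ).
C_trough = C₀ × (r + r² + … + r^5) = C₀ × r(1−r^5)/(1−r)
        = 4.597 × 0.6932 × (1 − 0.1601) / (1 − 0.6932) = 8.724 mg/L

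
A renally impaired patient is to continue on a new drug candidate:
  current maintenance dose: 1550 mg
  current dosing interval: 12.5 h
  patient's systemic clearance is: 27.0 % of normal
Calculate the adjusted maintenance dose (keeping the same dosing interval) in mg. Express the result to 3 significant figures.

To keep the same average steady-state level, dosing rate must scale with clearance.
CL ratio = 27.0 / 100 = 0.2700
New dose (same interval) = 1550 × 0.2700 = 418.5 mg

419 mg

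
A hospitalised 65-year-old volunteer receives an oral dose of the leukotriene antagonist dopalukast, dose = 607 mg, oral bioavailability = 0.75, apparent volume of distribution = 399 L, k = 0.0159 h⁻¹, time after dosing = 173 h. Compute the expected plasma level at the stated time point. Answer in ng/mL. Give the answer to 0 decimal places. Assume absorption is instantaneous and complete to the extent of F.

73 ng/mL

Amount reaching circulation = F × Dose = 0.75 × 607.0 = 455.3 mg
C₀ = F·Dose / Vd = 455.3 / 399 = 1.141 mg/L
C = C₀ · e^(−k·t) = 1.141 × e^(−0.01590 × 173)
  = 1.141 × 0.06388 = 0.07289 mg/L
Convert: 0.07289 mg/L × 1000 = 72.89 ng/mL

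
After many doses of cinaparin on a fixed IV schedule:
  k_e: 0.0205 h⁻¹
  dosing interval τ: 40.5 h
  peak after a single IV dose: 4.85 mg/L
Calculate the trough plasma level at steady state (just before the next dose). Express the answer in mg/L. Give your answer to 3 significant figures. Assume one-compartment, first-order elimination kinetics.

e^(−kτ) = e^(−0.02050 × 40.5) = 0.4359
Accumulation ratio R = 1 / (1 − e^(−kτ)) = 1 / (1 − 0.4359) = 1.773
Steady-state trough = C₀ × R × e^(−kτ) = 4.85 × 1.773 × 0.4359 = 3.748 mg/L

3.75 mg/L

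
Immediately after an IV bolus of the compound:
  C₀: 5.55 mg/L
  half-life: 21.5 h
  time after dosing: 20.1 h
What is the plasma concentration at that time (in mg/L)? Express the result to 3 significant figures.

k = ln2 / t½ = 0.693147 / 21.5 = 0.03224 h⁻¹
C = C₀ · e^(−k·t) = 5.550 × e^(−0.03224 × 20.1)
  = 5.550 × 0.5231 = 2.903 mg/L

2.90 mg/L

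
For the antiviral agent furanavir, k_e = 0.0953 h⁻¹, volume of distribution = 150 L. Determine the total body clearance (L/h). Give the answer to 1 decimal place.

CL = k × Vd = 0.0953 × 150 = 14.30 L/h

14.3 L/h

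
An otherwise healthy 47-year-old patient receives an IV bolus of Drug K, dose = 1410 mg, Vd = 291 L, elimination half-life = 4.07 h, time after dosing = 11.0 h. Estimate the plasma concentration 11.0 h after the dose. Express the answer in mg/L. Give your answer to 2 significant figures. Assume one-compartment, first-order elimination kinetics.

0.74 mg/L

C₀ = Dose / Vd = 1410 / 291 = 4.845 mg/L
k = ln2 / t½ = 0.693147 / 4.07 = 0.1703 h⁻¹
C = C₀ · e^(−k·t) = 4.845 × e^(−0.1703 × 11.0)
  = 4.845 × 0.1536 = 0.7442 mg/L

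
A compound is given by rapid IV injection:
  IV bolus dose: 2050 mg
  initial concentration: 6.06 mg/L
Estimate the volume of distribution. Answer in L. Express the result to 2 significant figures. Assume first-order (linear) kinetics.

340 L

Vd = Dose / C₀ = 2050 / 6.06 = 338.3 L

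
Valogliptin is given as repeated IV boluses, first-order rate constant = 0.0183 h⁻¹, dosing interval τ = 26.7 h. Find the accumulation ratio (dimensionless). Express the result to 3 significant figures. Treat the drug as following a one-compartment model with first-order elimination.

2.59

e^(−kτ) = e^(−0.01830 × 26.7) = 0.6135
Accumulation ratio R = 1 / (1 − e^(−kτ)) = 1 / (1 − 0.6135) = 2.587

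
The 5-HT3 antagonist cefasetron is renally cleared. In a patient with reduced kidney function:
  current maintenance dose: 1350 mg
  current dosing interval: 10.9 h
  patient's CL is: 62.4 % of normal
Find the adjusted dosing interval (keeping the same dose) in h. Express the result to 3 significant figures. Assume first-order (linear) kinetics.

17.5 h

To keep the same average steady-state level, dosing rate must scale with clearance.
CL ratio = 62.4 / 100 = 0.6240
New interval (same dose) = 10.9 / 0.6240 = 17.47 h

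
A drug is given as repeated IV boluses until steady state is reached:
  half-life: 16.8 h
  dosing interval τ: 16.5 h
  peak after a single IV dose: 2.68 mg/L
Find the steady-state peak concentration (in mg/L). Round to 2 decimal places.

k = ln2 / t½ = 0.693147 / 16.8 = 0.04126 h⁻¹
e^(−kτ) = e^(−0.04126 × 16.5) = 0.5062
Accumulation ratio R = 1 / (1 − e^(−kτ)) = 1 / (1 − 0.5062) = 2.025
Steady-state peak = C₀ × R = 2.68 × 2.025 = 5.427 mg/L

5.43 mg/L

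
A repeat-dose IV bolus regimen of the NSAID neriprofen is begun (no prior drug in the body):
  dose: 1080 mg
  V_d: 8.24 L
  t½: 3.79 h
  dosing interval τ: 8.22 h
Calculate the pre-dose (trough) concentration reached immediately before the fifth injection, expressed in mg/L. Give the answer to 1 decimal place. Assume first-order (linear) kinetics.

C₀ per dose = Dose / Vd = 1080 / 8.24 = 131.1 mg/L
k = ln2 / t½ = 0.693147 / 3.79 = 0.1829 h⁻¹
Fraction remaining after one interval: r = e^(−kτ) = e^(−0.1829 × 8.22) = 0.2224
Before dose 5, 4 doses have been given (aged 1τ, 2τ, 3τ, 4τ).
C_trough = C₀ × (r + r² + … + r^4) = C₀ × r(1−r^4)/(1−r)
        = 131.1 × 0.2224 × (1 − 0.002446) / (1 − 0.2224) = 37.40 mg/L

37.4 mg/L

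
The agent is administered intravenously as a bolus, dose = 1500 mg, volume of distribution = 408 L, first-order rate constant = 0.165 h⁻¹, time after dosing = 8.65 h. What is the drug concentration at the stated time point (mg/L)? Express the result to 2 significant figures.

0.88 mg/L

C₀ = Dose / Vd = 1500 / 408 = 3.676 mg/L
C = C₀ · e^(−k·t) = 3.676 × e^(−0.1650 × 8.65)
  = 3.676 × 0.2400 = 0.8822 mg/L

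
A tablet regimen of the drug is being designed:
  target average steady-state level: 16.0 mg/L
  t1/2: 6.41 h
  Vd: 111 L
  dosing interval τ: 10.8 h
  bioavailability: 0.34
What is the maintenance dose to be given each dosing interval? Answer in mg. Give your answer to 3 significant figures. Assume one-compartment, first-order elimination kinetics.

6100 mg

k = ln2 / t½ = 0.693147 / 6.41 = 0.1081 h⁻¹
CL = k × Vd = 0.1081 × 111 = 12.00 L/h
At steady state, F × (Dose/τ) = Css × CL.
Dose = Css × CL × τ / F = 16.0 × 12.00 × 10.8 / 0.34 = 6099 mg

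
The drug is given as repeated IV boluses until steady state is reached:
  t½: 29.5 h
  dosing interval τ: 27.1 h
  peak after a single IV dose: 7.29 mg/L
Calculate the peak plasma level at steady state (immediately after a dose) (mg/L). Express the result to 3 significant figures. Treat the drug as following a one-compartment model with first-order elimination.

k = ln2 / t½ = 0.693147 / 29.5 = 0.02350 h⁻¹
e^(−kτ) = e^(−0.02350 × 27.1) = 0.5290
Accumulation ratio R = 1 / (1 − e^(−kτ)) = 1 / (1 − 0.5290) = 2.123
Steady-state peak = C₀ × R = 7.29 × 2.123 = 15.48 mg/L

15.5 mg/L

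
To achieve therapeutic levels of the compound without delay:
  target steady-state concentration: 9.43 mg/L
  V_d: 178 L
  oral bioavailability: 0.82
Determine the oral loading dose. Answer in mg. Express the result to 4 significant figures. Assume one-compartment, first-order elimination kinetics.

2047 mg

LD = Css × Vd / F = 9.43 × 178 / 0.82 = 2047 mg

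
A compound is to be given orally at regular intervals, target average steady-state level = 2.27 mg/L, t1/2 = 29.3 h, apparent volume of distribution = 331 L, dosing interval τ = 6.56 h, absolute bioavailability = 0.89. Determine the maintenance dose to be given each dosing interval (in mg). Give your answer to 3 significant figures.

131 mg

k = ln2 / t½ = 0.693147 / 29.3 = 0.02366 h⁻¹
CL = k × Vd = 0.02366 × 331 = 7.831 L/h
At steady state, F × (Dose/τ) = Css × CL.
Dose = Css × CL × τ / F = 2.27 × 7.831 × 6.56 / 0.89 = 131.0 mg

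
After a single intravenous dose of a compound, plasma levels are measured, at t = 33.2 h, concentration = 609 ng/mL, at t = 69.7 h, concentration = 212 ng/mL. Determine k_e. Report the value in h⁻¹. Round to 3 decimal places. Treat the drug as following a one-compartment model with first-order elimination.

0.029 h⁻¹

k = ln(C₁/C₂) / (t₂ − t₁) = ln(609/212) / (69.7 − 33.2)
  = 1.055 / 36.50 = 0.02890 h⁻¹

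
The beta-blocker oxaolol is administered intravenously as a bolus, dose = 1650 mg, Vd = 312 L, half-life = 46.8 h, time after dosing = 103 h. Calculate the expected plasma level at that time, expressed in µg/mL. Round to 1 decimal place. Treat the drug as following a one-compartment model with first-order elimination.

C₀ = Dose / Vd = 1650 / 312 = 5.288 mg/L
k = ln2 / t½ = 0.693147 / 46.8 = 0.01481 h⁻¹
C = C₀ · e^(−k·t) = 5.288 × e^(−0.01481 × 103)
  = 5.288 × 0.2175 = 1.150 mg/L
(1.150 mg/L = 1.150 µg/mL)

1.2 µg/mL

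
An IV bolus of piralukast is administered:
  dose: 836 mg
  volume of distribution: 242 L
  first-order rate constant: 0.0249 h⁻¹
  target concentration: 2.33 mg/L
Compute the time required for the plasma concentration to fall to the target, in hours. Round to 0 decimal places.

C₀ = Dose / Vd = 836.0 / 242 = 3.455 mg/L
t = ln(C₀ / C) / k = ln(3.455 / 2.33) / 0.02490
  = ln(1.483) / 0.02490 = 0.3941 / 0.02490 = 15.83 h

16 h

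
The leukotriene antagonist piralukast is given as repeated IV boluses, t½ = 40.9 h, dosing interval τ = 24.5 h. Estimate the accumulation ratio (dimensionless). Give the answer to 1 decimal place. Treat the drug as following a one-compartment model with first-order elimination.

k = ln2 / t½ = 0.693147 / 40.9 = 0.01695 h⁻¹
e^(−kτ) = e^(−0.01695 × 24.5) = 0.6602
Accumulation ratio R = 1 / (1 − e^(−kτ)) = 1 / (1 − 0.6602) = 2.943

2.9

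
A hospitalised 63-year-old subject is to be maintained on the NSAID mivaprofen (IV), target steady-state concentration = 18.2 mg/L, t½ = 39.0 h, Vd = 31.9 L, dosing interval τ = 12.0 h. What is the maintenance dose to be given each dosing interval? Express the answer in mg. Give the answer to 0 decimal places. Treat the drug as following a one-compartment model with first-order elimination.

124 mg

k = ln2 / t½ = 0.693147 / 39.0 = 0.01777 h⁻¹
CL = k × Vd = 0.01777 × 31.9 = 0.5669 L/h
At steady state, Dose/τ = Css × CL.
Dose = Css × CL × τ = 18.2 × 0.5669 × 12.0 = 123.8 mg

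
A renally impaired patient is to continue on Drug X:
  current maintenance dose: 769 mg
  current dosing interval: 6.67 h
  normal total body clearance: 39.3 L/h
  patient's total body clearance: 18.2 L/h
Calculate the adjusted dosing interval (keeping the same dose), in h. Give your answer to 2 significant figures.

To keep the same average steady-state level, dosing rate must scale with clearance.
CL ratio = 18.2 / 39.3 = 0.4631
New interval (same dose) = 6.67 / 0.4631 = 14.40 h

14 h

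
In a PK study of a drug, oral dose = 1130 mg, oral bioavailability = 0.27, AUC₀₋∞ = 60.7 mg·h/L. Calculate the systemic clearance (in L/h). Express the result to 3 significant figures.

5.03 L/h

CL = F·Dose / AUC = 0.27 × 1130 / 60.7 = 5.026 L/h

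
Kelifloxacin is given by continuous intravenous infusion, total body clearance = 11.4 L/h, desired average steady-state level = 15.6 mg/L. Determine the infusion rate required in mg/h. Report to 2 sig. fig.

At steady state, infusion rate R₀ = Css × CL = 15.6 × 11.40 = 177.8 mg/h

180 mg/h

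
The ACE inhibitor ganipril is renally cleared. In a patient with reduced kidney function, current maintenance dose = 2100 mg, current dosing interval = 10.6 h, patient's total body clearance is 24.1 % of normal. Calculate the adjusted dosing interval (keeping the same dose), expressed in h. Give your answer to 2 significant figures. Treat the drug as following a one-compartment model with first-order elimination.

44 h

To keep the same average steady-state level, dosing rate must scale with clearance.
CL ratio = 24.1 / 100 = 0.2410
New interval (same dose) = 10.6 / 0.2410 = 43.98 h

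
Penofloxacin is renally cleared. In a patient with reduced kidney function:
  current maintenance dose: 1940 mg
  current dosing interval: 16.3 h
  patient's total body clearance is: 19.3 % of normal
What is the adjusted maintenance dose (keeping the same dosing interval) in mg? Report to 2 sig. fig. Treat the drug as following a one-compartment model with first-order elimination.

To keep the same average steady-state level, dosing rate must scale with clearance.
CL ratio = 19.3 / 100 = 0.1930
New dose (same interval) = 1940 × 0.1930 = 374.4 mg

370 mg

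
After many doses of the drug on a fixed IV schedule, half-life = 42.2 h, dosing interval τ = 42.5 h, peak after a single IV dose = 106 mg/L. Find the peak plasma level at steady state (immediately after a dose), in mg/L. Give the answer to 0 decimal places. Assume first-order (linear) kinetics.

k = ln2 / t½ = 0.693147 / 42.2 = 0.01643 h⁻¹
e^(−kτ) = e^(−0.01643 × 42.5) = 0.4974
Accumulation ratio R = 1 / (1 − e^(−kτ)) = 1 / (1 − 0.4974) = 1.990
Steady-state peak = C₀ × R = 106 × 1.990 = 210.9 mg/L

211 mg/L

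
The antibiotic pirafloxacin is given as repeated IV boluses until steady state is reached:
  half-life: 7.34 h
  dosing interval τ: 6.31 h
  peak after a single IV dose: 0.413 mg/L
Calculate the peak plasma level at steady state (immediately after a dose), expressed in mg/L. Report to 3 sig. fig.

k = ln2 / t½ = 0.693147 / 7.34 = 0.09443 h⁻¹
e^(−kτ) = e^(−0.09443 × 6.31) = 0.5511
Accumulation ratio R = 1 / (1 − e^(−kτ)) = 1 / (1 − 0.5511) = 2.228
Steady-state peak = C₀ × R = 0.413 × 2.228 = 0.9202 mg/L

0.920 mg/L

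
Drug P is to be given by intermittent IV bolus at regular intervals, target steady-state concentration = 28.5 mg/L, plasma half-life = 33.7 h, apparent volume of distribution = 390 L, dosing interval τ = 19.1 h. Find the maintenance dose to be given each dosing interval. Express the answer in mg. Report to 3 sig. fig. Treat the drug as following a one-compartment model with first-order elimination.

k = ln2 / t½ = 0.693147 / 33.7 = 0.02057 h⁻¹
CL = k × Vd = 0.02057 × 390 = 8.022 L/h
At steady state, Dose/τ = Css × CL.
Dose = Css × CL × τ = 28.5 × 8.022 × 19.1 = 4367 mg

4370 mg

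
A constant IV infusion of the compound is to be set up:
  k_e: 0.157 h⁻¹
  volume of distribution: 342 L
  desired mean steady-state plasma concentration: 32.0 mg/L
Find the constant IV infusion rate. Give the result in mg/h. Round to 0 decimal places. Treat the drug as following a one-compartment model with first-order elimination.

CL = k × Vd = 0.1570 × 342 = 53.69 L/h
At steady state, infusion rate R₀ = Css × CL = 32.0 × 53.69 = 1718 mg/h

1718 mg/h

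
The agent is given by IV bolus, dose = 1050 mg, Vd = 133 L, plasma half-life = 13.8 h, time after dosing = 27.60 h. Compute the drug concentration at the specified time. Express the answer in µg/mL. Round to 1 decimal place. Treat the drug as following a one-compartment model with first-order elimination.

C₀ = Dose / Vd = 1050 / 133 = 7.895 mg/L
k = ln2 / t½ = 0.693147 / 13.8 = 0.05023 h⁻¹
t / t½ = 27.60 / 13.8 = 2 half-lives
C = C₀ × (1/2)^2 = 7.895 × 0.2500 = 1.974 mg/L
(1.974 mg/L = 1.974 µg/mL)

2.0 µg/mL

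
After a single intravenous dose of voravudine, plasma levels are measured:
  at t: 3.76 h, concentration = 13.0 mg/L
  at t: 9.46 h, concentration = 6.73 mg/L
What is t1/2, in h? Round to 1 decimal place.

k = ln(C₁/C₂) / (t₂ − t₁) = ln(13.0/6.73) / (9.46 − 3.76)
  = 0.6584 / 5.700 = 0.1155 h⁻¹
t½ = ln2 / k = 0.693147 / 0.1155 = 6.001 h

6.0 h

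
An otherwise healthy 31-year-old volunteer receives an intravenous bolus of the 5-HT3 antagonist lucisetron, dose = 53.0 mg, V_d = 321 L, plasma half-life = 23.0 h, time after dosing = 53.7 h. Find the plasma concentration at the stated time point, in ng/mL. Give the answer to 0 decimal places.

33 ng/mL

C₀ = Dose / Vd = 53.00 / 321 = 0.1651 mg/L
k = ln2 / t½ = 0.693147 / 23.0 = 0.03014 h⁻¹
C = C₀ · e^(−k·t) = 0.1651 × e^(−0.03014 × 53.7)
  = 0.1651 × 0.1982 = 0.03272 mg/L
Convert: 0.03272 mg/L × 1000 = 32.72 ng/mL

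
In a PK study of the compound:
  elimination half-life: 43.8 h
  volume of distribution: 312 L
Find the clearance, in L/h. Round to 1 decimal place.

k = ln2 / t½ = 0.693147 / 43.8 = 0.01583 h⁻¹
CL = k × Vd = 0.01583 × 312 = 4.939 L/h

4.9 L/h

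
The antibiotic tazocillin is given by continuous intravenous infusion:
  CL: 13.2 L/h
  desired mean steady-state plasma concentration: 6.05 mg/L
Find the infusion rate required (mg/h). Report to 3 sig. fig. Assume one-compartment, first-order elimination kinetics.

At steady state, infusion rate R₀ = Css × CL = 6.05 × 13.20 = 79.86 mg/h

79.9 mg/h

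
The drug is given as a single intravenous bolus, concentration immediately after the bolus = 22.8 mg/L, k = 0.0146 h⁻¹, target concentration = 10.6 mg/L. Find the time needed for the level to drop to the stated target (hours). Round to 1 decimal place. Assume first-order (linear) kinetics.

52.5 h

t = ln(C₀ / C) / k = ln(22.80 / 10.6) / 0.01460
  = ln(2.151) / 0.01460 = 0.7659 / 0.01460 = 52.46 h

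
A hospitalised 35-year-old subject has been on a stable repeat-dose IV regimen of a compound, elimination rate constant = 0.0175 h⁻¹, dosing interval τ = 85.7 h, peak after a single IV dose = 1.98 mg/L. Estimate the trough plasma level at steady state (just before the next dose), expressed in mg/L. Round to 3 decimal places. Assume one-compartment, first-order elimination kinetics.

0.569 mg/L

e^(−kτ) = e^(−0.01750 × 85.7) = 0.2232
Accumulation ratio R = 1 / (1 − e^(−kτ)) = 1 / (1 − 0.2232) = 1.287
Steady-state trough = C₀ × R × e^(−kτ) = 1.98 × 1.287 × 0.2232 = 0.5688 mg/L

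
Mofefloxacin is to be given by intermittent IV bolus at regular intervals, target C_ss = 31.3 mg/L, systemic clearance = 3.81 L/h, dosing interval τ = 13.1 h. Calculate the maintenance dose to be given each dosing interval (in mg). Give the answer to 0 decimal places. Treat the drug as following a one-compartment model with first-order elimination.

At steady state, Dose/τ = Css × CL.
Dose = Css × CL × τ = 31.3 × 3.810 × 13.1 = 1562 mg

1562 mg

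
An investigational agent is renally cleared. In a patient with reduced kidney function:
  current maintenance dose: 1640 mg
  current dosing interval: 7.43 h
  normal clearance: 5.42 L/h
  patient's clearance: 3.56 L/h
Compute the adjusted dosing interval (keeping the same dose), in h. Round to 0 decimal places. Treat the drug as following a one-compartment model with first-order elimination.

To keep the same average steady-state level, dosing rate must scale with clearance.
CL ratio = 3.56 / 5.42 = 0.6568
New interval (same dose) = 7.43 / 0.6568 = 11.31 h

11 h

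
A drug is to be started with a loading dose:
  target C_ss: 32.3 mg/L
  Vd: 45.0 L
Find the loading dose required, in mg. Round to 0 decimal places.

LD = Css × Vd = 32.3 × 45.0 = 1454 mg

1454 mg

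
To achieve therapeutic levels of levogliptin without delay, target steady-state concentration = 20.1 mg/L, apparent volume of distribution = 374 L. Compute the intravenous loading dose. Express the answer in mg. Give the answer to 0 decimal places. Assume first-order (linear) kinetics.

7517 mg

LD = Css × Vd = 20.1 × 374 = 7517 mg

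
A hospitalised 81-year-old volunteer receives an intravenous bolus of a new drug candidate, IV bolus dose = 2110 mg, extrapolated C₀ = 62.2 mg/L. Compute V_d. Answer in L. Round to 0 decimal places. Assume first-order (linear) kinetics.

Vd = Dose / C₀ = 2110 / 62.2 = 33.92 L

34 L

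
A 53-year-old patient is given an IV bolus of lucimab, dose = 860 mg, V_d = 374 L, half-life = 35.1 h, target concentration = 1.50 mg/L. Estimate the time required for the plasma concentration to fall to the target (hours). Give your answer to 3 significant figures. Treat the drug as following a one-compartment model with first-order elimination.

21.6 h

C₀ = Dose / Vd = 860.0 / 374 = 2.299 mg/L
k = ln2 / t½ = 0.693147 / 35.1 = 0.01975 h⁻¹
t = ln(C₀ / C) / k = ln(2.299 / 1.50) / 0.01975
  = ln(1.533) / 0.01975 = 0.4272 / 0.01975 = 21.63 h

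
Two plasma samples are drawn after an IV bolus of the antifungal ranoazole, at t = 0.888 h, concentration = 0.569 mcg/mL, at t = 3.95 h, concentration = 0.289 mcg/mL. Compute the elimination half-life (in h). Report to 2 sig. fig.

3.1 h

k = ln(C₁/C₂) / (t₂ − t₁) = ln(0.569/0.289) / (3.95 − 0.888)
  = 0.6775 / 3.062 = 0.2213 h⁻¹
t½ = ln2 / k = 0.693147 / 0.2213 = 3.132 h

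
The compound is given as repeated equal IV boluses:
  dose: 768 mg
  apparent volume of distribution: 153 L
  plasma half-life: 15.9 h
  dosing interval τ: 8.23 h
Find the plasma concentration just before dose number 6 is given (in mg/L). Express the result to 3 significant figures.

C₀ per dose = Dose / Vd = 768 / 153 = 5.020 mg/L
k = ln2 / t½ = 0.693147 / 15.9 = 0.04359 h⁻¹
Fraction remaining after one interval: r = e^(−kτ) = e^(−0.04359 × 8.23) = 0.6986
Before dose 6, 5 doses have been given (aged 1τ, 2τ, 3τ, 4τ, 5τ).
C_trough = C₀ × (r + r² + … + r^5) = C₀ × r(1−r^5)/(1−r)
        = 5.020 × 0.6986 × (1 − 0.1664) / (1 − 0.6986) = 9.699 mg/L

9.70 mg/L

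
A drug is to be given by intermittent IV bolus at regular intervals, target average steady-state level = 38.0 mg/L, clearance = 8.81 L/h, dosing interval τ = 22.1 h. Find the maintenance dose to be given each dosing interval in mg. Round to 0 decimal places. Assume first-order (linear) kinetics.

At steady state, Dose/τ = Css × CL.
Dose = Css × CL × τ = 38.0 × 8.810 × 22.1 = 7399 mg

7399 mg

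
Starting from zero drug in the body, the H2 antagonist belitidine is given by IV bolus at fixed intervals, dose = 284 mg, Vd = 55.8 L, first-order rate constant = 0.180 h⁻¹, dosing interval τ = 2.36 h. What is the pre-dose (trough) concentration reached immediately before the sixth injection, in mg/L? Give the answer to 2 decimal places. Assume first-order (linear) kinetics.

C₀ per dose = Dose / Vd = 284 / 55.8 = 5.090 mg/L
Fraction remaining after one interval: r = e^(−kτ) = e^(−0.1800 × 2.36) = 0.6539
Before dose 6, 5 doses have been given (aged 1τ, 2τ, 3τ, 4τ, 5τ).
C_trough = C₀ × (r + r² + … + r^5) = C₀ × r(1−r^5)/(1−r)
        = 5.090 × 0.6539 × (1 − 0.1196) / (1 − 0.6539) = 8.467 mg/L

8.47 mg/L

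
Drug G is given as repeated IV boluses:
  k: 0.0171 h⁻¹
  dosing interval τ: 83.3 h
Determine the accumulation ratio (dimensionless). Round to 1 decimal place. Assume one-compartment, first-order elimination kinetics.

e^(−kτ) = e^(−0.01710 × 83.3) = 0.2406
Accumulation ratio R = 1 / (1 − e^(−kτ)) = 1 / (1 − 0.2406) = 1.317

1.3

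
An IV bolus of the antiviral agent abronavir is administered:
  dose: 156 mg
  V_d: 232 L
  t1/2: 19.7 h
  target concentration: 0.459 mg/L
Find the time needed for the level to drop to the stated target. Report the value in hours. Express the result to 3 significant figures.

C₀ = Dose / Vd = 156.0 / 232 = 0.6724 mg/L
k = ln2 / t½ = 0.693147 / 19.7 = 0.03519 h⁻¹
t = ln(C₀ / C) / k = ln(0.6724 / 0.459) / 0.03519
  = ln(1.465) / 0.03519 = 0.3819 / 0.03519 = 10.85 h

10.9 h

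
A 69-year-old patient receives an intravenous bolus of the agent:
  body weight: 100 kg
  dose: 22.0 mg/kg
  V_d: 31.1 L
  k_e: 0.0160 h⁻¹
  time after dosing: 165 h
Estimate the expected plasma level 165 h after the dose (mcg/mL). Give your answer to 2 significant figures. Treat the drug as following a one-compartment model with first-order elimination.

5.0 mcg/mL

Total dose = 22.0 × 100 = 2200 mg
C₀ = Dose / Vd = 2200 / 31.1 = 70.74 mg/L
C = C₀ · e^(−k·t) = 70.74 × e^(−0.01600 × 165)
  = 70.74 × 0.07136 = 5.048 mg/L
(5.048 mg/L = 5.048 mcg/mL)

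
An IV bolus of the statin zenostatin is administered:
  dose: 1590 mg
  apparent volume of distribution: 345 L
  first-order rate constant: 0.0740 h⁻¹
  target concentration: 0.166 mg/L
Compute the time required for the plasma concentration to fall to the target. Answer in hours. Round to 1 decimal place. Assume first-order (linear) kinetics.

C₀ = Dose / Vd = 1590 / 345 = 4.609 mg/L
t = ln(C₀ / C) / k = ln(4.609 / 0.166) / 0.07400
  = ln(27.77) / 0.07400 = 3.324 / 0.07400 = 44.92 h

44.9 h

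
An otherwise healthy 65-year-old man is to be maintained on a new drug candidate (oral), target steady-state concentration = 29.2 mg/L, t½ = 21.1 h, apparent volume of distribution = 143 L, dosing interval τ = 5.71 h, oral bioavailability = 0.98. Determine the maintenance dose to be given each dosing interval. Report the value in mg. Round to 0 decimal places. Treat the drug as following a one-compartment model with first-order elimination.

k = ln2 / t½ = 0.693147 / 21.1 = 0.03285 h⁻¹
CL = k × Vd = 0.03285 × 143 = 4.698 L/h
At steady state, F × (Dose/τ) = Css × CL.
Dose = Css × CL × τ / F = 29.2 × 4.698 × 5.71 / 0.98 = 799.3 mg

799 mg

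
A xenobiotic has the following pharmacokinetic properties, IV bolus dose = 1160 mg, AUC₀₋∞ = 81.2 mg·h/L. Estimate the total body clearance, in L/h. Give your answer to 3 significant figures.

14.3 L/h

CL = Dose / AUC = 1160 / 81.2 = 14.29 L/h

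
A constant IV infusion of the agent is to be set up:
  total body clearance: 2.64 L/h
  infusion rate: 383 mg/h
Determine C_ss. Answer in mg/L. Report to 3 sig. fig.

At steady state Css = R₀ / CL = 383 / 2.640 = 145.1 mg/L

145 mg/L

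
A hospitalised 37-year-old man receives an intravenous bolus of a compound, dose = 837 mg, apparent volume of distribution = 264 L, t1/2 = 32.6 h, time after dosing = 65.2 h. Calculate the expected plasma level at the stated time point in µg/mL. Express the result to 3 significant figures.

C₀ = Dose / Vd = 837.0 / 264 = 3.170 mg/L
k = ln2 / t½ = 0.693147 / 32.6 = 0.02126 h⁻¹
C = C₀ · e^(−k·t) = 3.170 × e^(−0.02126 × 65.2)
  = 3.170 × 0.2500 = 0.7925 mg/L
(0.7925 mg/L = 0.7925 µg/mL)

0.793 µg/mL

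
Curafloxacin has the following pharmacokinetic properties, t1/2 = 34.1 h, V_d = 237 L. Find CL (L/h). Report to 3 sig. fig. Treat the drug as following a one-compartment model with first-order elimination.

4.82 L/h

k = ln2 / t½ = 0.693147 / 34.1 = 0.02033 h⁻¹
CL = k × Vd = 0.02033 × 237 = 4.818 L/h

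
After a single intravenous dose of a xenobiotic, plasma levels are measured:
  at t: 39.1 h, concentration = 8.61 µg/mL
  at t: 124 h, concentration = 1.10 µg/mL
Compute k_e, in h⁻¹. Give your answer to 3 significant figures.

0.0242 h⁻¹

k = ln(C₁/C₂) / (t₂ − t₁) = ln(8.61/1.10) / (124 − 39.1)
  = 2.058 / 84.90 = 0.02424 h⁻¹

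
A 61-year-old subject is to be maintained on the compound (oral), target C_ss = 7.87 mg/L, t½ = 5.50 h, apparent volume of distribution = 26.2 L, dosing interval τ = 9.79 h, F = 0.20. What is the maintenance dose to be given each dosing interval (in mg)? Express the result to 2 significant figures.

1300 mg

k = ln2 / t½ = 0.693147 / 5.50 = 0.1260 h⁻¹
CL = k × Vd = 0.1260 × 26.2 = 3.301 L/h
At steady state, F × (Dose/τ) = Css × CL.
Dose = Css × CL × τ / F = 7.87 × 3.301 × 9.79 / 0.20 = 1272 mg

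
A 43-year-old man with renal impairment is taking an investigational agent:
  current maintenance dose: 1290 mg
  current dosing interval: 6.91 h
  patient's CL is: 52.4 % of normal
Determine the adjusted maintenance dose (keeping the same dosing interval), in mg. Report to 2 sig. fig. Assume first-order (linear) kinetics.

680 mg

To keep the same average steady-state level, dosing rate must scale with clearance.
CL ratio = 52.4 / 100 = 0.5240
New dose (same interval) = 1290 × 0.5240 = 676.0 mg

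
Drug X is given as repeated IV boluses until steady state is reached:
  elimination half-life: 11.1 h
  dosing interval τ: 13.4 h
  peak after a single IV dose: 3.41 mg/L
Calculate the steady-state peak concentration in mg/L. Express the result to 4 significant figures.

6.015 mg/L

k = ln2 / t½ = 0.693147 / 11.1 = 0.06245 h⁻¹
e^(−kτ) = e^(−0.06245 × 13.4) = 0.4331
Accumulation ratio R = 1 / (1 − e^(−kτ)) = 1 / (1 − 0.4331) = 1.764
Steady-state peak = C₀ × R = 3.41 × 1.764 = 6.015 mg/L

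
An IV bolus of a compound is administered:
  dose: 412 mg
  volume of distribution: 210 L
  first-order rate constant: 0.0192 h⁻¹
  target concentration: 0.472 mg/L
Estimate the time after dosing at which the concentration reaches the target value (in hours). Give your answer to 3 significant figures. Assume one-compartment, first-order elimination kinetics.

74.2 h

C₀ = Dose / Vd = 412.0 / 210 = 1.962 mg/L
t = ln(C₀ / C) / k = ln(1.962 / 0.472) / 0.01920
  = ln(4.157) / 0.01920 = 1.425 / 0.01920 = 74.22 h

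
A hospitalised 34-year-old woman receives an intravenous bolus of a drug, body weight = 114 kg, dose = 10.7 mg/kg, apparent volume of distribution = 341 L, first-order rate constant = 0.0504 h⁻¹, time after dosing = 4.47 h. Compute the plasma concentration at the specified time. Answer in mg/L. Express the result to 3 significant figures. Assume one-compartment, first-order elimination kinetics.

2.86 mg/L

Total dose = 10.7 × 114 = 1220 mg
C₀ = Dose / Vd = 1220 / 341 = 3.578 mg/L
C = C₀ · e^(−k·t) = 3.578 × e^(−0.05040 × 4.47)
  = 3.578 × 0.7983 = 2.856 mg/L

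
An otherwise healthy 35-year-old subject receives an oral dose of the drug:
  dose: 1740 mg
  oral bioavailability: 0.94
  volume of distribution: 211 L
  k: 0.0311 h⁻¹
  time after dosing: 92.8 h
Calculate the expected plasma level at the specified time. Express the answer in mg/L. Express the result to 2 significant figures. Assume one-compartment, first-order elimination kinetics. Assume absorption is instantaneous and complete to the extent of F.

0.43 mg/L

Amount reaching circulation = F × Dose = 0.94 × 1740 = 1636 mg
C₀ = F·Dose / Vd = 1636 / 211 = 7.754 mg/L
C = C₀ · e^(−k·t) = 7.754 × e^(−0.03110 × 92.8)
  = 7.754 × 0.05579 = 0.4326 mg/L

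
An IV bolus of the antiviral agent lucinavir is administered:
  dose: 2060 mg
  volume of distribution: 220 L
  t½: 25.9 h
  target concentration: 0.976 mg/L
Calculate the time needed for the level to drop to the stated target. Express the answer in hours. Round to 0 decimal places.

84 h

C₀ = Dose / Vd = 2060 / 220 = 9.364 mg/L
k = ln2 / t½ = 0.693147 / 25.9 = 0.02676 h⁻¹
t = ln(C₀ / C) / k = ln(9.364 / 0.976) / 0.02676
  = ln(9.594) / 0.02676 = 2.261 / 0.02676 = 84.49 h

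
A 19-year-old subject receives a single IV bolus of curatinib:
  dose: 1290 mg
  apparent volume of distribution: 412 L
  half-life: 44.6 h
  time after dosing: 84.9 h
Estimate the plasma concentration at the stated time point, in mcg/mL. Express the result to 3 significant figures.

0.837 mcg/mL

C₀ = Dose / Vd = 1290 / 412 = 3.131 mg/L
k = ln2 / t½ = 0.693147 / 44.6 = 0.01554 h⁻¹
C = C₀ · e^(−k·t) = 3.131 × e^(−0.01554 × 84.9)
  = 3.131 × 0.2673 = 0.8369 mg/L
(0.8369 mg/L = 0.8369 mcg/mL)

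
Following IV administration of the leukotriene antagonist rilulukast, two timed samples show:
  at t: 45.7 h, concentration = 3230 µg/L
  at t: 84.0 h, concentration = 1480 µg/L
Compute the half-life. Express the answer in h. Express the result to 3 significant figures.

k = ln(C₁/C₂) / (t₂ − t₁) = ln(3230/1480) / (84.0 − 45.7)
  = 0.7804 / 38.30 = 0.02038 h⁻¹
t½ = ln2 / k = 0.693147 / 0.02038 = 34.01 h

34.0 h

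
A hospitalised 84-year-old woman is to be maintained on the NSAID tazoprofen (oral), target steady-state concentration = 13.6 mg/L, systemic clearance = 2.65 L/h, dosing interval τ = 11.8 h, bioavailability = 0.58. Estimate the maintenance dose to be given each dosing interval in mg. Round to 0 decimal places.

733 mg

At steady state, F × (Dose/τ) = Css × CL.
Dose = Css × CL × τ / F = 13.6 × 2.650 × 11.8 / 0.58 = 733.2 mg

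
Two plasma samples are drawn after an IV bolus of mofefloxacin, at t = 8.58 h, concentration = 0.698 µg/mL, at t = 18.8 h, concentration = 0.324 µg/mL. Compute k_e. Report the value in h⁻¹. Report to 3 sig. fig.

0.0751 h⁻¹

k = ln(C₁/C₂) / (t₂ − t₁) = ln(0.698/0.324) / (18.8 − 8.58)
  = 0.7675 / 10.22 = 0.07510 h⁻¹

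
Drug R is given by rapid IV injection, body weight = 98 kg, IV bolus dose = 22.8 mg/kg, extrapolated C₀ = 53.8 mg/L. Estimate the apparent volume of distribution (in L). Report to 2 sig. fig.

Dose = 22.8 × 98 = 2234 mg
Vd = Dose / C₀ = 2234 / 53.8 = 41.52 L

42 L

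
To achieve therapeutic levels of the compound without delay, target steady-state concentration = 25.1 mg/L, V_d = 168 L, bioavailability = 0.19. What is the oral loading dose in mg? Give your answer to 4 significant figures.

LD = Css × Vd / F = 25.1 × 168 / 0.19 = 22190 mg

22190 mg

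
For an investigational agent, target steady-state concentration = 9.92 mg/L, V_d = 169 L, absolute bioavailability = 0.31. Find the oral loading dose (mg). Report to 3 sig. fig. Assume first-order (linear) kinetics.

LD = Css × Vd / F = 9.92 × 169 / 0.31 = 5408 mg

5410 mg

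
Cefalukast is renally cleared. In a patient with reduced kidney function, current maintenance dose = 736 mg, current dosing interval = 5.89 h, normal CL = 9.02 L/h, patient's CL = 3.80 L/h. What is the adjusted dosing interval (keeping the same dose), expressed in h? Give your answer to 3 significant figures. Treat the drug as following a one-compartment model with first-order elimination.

To keep the same average steady-state level, dosing rate must scale with clearance.
CL ratio = 3.80 / 9.02 = 0.4213
New interval (same dose) = 5.89 / 0.4213 = 13.98 h

14.0 h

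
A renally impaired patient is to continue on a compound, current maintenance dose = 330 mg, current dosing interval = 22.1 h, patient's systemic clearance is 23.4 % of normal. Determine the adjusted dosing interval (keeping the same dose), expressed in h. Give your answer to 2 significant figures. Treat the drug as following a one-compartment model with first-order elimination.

94 h

To keep the same average steady-state level, dosing rate must scale with clearance.
CL ratio = 23.4 / 100 = 0.2340
New interval (same dose) = 22.1 / 0.2340 = 94.44 h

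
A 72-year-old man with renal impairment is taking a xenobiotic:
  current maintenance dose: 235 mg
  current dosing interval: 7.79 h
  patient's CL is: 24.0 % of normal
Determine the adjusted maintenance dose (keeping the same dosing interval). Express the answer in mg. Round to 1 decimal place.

To keep the same average steady-state level, dosing rate must scale with clearance.
CL ratio = 24.0 / 100 = 0.2400
New dose (same interval) = 235 × 0.2400 = 56.40 mg

56.4 mg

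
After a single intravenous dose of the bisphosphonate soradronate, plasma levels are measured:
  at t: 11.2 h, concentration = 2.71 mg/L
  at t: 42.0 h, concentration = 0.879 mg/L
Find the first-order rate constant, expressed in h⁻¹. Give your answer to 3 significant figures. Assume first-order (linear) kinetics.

0.0366 h⁻¹

k = ln(C₁/C₂) / (t₂ − t₁) = ln(2.71/0.879) / (42.0 − 11.2)
  = 1.126 / 30.80 = 0.03656 h⁻¹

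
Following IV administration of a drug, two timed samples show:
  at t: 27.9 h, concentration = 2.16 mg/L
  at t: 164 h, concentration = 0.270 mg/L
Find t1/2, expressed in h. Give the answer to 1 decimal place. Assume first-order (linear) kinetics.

k = ln(C₁/C₂) / (t₂ − t₁) = ln(2.16/0.270) / (164 − 27.9)
  = 2.079 / 136.1 = 0.01528 h⁻¹
t½ = ln2 / k = 0.693147 / 0.01528 = 45.36 h

45.4 h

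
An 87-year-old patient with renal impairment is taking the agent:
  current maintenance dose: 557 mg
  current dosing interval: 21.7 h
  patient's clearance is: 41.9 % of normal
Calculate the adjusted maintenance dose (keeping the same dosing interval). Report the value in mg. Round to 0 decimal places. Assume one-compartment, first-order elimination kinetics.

To keep the same average steady-state level, dosing rate must scale with clearance.
CL ratio = 41.9 / 100 = 0.4190
New dose (same interval) = 557 × 0.4190 = 233.4 mg

233 mg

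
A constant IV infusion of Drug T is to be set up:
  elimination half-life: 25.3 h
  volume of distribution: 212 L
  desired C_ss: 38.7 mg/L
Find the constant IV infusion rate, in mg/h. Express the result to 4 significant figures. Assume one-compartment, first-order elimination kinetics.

k = ln2 / t½ = 0.693147 / 25.3 = 0.02740 h⁻¹
CL = k × Vd = 0.02740 × 212 = 5.809 L/h
At steady state, infusion rate R₀ = Css × CL = 38.7 × 5.809 = 224.8 mg/h

224.8 mg/h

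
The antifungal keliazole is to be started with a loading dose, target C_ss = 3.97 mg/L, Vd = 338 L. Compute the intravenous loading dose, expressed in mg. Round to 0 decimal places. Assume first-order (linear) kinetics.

LD = Css × Vd = 3.97 × 338 = 1342 mg

1342 mg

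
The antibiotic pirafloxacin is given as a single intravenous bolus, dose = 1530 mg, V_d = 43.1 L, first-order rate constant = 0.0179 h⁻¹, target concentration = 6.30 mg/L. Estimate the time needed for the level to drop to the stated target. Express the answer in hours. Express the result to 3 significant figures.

96.6 h

C₀ = Dose / Vd = 1530 / 43.1 = 35.50 mg/L
t = ln(C₀ / C) / k = ln(35.50 / 6.30) / 0.01790
  = ln(5.635) / 0.01790 = 1.729 / 0.01790 = 96.59 h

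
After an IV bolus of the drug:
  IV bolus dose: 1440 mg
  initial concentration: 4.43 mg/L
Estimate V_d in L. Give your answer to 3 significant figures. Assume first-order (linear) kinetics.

325 L

Vd = Dose / C₀ = 1440 / 4.43 = 325.1 L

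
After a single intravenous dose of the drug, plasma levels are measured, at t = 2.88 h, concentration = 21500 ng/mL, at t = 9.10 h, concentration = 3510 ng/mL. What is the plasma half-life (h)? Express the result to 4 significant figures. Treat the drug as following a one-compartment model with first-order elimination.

2.379 h

k = ln(C₁/C₂) / (t₂ − t₁) = ln(21500/3510) / (9.10 − 2.88)
  = 1.812 / 6.220 = 0.2913 h⁻¹
t½ = ln2 / k = 0.693147 / 0.2913 = 2.379 h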